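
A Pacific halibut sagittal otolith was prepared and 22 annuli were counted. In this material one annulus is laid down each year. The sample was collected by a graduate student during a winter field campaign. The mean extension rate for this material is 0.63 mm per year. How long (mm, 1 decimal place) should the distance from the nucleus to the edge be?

The record spans 22 years at 0.63 mm per year.
Length ≈ 0.63 × 22 = 13.9 mm.

13.9 mm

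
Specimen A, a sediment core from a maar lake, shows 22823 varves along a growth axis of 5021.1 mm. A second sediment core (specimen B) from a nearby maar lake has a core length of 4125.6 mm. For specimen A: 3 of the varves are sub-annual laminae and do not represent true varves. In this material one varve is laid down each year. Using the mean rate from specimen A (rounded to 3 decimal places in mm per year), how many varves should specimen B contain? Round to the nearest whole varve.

18753 varves

Specimen A: adjusted count: 22823 − 3 = 22820 varves.
A: Mean rate = 5021.1 mm / 22820 years ≈ 0.220 mm per year.
For B, 4125.6 / 0.220 = 18752.73 years ≈ 18753 varves.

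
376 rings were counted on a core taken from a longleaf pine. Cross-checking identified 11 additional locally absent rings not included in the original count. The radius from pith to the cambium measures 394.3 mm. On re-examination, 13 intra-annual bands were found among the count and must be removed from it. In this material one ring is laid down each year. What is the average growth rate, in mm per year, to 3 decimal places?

Correcting the raw count gives 376 − 13 + 11 = 374 true rings.
Extension rate ≈ 394.3 / 374 = 1.054 mm per year.

1.054 mm per year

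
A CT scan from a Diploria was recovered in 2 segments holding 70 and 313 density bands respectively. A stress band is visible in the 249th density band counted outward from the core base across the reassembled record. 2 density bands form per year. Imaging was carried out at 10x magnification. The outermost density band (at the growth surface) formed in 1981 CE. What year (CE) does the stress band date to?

1914 CE

Total density bands = 70 + 313 = 383.
383 − 249 = 134 density bands lie beyond the stress band toward the growth surface.
134 density bands at 2 per year is 134 / 2 = 67 years.
Counting back 67 years from 1981 CE places the stress band in 1981 − 67 = 1914 CE.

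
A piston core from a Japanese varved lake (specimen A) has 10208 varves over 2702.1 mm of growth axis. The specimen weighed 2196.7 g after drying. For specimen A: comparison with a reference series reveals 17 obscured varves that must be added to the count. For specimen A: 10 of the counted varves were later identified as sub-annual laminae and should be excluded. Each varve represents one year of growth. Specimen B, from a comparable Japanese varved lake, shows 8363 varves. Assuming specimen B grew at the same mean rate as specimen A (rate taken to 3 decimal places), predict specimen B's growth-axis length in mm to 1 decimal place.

Specimen A: true varve count = 10208 − 10 + 17 = 10215.
A: 2702.1 mm over 10215 years gives 2702.1 / 10215 ≈ 0.265 mm/yr.
For B, 0.265 mm/year × 8363 years = 2216.2 mm.

2216.2 mm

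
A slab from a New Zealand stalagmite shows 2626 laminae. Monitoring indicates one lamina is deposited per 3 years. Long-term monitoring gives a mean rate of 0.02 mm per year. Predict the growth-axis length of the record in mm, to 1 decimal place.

2626 laminae at 3 years each span 2626 × 3 = 7878 years.
Predicted length = 0.02 mm/year × 7878 years = 157.6 mm.

157.6 mm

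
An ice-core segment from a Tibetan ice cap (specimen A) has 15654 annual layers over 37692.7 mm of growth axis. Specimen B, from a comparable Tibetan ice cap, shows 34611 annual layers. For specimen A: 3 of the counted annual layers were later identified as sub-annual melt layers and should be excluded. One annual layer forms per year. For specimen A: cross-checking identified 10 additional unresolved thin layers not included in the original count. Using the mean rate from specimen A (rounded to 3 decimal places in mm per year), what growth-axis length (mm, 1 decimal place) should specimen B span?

83308.7 mm

Specimen A: after corrections the count is 15654 − 3 + 10 = 15661 annual layers.
A: Mean rate = 37692.7 mm / 15661 years ≈ 2.407 mm/yr.
For B, 2.407 mm/year × 34611 years = 83308.7 mm.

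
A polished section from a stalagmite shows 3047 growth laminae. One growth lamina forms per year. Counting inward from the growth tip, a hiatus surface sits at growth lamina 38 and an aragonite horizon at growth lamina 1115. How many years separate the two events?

1077 years

The two markers are separated by 1115 − 38 = 1077 growth laminae.
At one growth lamina per year, 1077 years elapsed between them.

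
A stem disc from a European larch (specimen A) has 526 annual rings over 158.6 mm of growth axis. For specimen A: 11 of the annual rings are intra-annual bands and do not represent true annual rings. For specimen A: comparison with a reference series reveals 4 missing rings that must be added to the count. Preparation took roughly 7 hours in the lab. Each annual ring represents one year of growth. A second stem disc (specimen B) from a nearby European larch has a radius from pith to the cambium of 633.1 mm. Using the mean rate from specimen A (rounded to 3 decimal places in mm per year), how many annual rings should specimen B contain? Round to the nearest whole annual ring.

2069 annual rings

Specimen A: correcting the raw count gives 526 − 11 + 4 = 519 true annual rings.
A: Mean rate = 158.6 mm / 519 years ≈ 0.306 mm per year.
B spans 633.1 / 0.306 = 2068.95 years ≈ 2069 annual rings.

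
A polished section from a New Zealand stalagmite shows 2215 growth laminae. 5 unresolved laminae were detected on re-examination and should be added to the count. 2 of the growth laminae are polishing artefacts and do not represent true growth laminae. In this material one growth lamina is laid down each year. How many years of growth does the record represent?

True growth lamina count = 2215 − 2 + 5 = 2218.
With a one-to-one growth lamina periodicity this is 2218 years.

2218 yr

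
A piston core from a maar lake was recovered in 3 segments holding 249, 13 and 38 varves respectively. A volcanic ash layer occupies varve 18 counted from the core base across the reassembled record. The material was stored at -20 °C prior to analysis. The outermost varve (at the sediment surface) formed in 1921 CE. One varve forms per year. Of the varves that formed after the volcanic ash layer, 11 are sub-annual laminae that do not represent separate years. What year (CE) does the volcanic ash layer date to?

Total varves = 249 + 13 + 38 = 300.
Between varve 18 and the sediment surface there are 300 − 18 = 282 varves.
Excluding 11 false varves: 282 − 11 = 271.
The varve at the sediment surface is 1921 CE, so the volcanic ash layer dates to 1921 − 271 = 1650 CE.

1650 CE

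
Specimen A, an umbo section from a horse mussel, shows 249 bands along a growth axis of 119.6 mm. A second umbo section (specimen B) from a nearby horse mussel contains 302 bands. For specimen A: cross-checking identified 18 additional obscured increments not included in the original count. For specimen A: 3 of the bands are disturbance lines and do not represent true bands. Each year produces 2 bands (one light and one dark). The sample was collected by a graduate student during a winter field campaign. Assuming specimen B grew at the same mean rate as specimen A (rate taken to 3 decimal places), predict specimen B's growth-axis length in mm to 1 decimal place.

136.8 mm

Specimen A: after corrections the count is 249 − 3 + 18 = 264 bands.
Specimen A: with 2 bands per year, 264 / 2 = 132 years.
A: 119.6 mm over 132 years gives 119.6 / 132 ≈ 0.906 mm per year.
Specimen B: dividing by 2 bands per year: 302 / 2 = 151 years. For B, 0.906 mm/year × 151 years = 136.8 mm.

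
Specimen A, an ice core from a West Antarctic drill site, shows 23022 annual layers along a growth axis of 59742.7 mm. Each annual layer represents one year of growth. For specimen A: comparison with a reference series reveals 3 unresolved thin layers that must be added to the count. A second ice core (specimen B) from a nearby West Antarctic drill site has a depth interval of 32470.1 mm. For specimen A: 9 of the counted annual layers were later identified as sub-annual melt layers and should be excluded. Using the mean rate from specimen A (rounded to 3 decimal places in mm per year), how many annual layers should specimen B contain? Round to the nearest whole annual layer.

12508 annual layers

Specimen A: correcting the raw count gives 23022 − 9 + 3 = 23016 true annual layers.
A: 59742.7 mm over 23016 years gives 59742.7 / 23016 ≈ 2.596 mm/yr.
B spans 32470.1 / 2.596 = 12507.74 years ≈ 12508 annual layers.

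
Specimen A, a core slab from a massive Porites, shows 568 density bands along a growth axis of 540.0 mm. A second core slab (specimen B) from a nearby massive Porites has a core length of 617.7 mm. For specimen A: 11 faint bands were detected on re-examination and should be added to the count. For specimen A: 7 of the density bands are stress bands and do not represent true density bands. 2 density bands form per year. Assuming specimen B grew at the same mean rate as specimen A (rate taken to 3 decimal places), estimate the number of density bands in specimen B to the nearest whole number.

654 density bands

Specimen A: after corrections the count is 568 − 7 + 11 = 572 density bands.
Specimen A: dividing by 2 density bands per year: 572 / 2 = 286 years.
A: Mean rate = 540.0 mm / 286 years ≈ 1.888 mm/year.
Specimen B: 617.7 mm / 1.888 mm per year = 327.17 years; at 2 density bands per year that is 327.17 × 2 ≈ 654 density bands.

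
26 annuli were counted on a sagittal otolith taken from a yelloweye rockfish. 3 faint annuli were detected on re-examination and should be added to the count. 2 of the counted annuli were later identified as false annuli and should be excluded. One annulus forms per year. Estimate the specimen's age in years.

27 yr

After corrections the count is 26 − 2 + 3 = 27 annuli.
With a one-to-one annulus periodicity this is 27 years.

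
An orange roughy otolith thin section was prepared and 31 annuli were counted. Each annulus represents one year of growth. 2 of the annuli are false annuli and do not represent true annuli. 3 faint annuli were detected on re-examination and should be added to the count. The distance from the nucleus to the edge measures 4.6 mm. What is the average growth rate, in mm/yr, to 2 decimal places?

Correcting the raw count gives 31 − 2 + 3 = 32 true annuli.
Extension rate ≈ 4.6 / 32 = 0.14 mm/yr.

0.14 mm/yr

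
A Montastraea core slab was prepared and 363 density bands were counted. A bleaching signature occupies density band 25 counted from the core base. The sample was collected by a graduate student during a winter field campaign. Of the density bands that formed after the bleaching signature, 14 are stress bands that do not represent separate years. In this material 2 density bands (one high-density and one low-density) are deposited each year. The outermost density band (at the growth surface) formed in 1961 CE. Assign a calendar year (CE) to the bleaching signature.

Between density band 25 and the growth surface there are 363 − 25 = 338 density bands.
Removing the 14 false density bands leaves 338 − 14 = 324 true density bands beyond the bleaching signature.
Dividing by 2 density bands per year: 324 / 2 = 162 years.
1961 − 162 = 1799 CE.

1799 CE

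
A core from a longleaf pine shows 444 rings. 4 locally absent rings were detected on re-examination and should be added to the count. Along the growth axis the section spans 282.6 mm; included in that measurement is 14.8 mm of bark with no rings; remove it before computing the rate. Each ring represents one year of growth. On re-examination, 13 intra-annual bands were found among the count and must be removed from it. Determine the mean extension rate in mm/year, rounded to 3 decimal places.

After corrections the count is 444 − 13 + 4 = 435 rings.
Net length = 282.6 − 14.8 = 267.8 mm.
267.8 mm over 435 years gives 267.8 / 435 ≈ 0.616 mm/year.

0.616 mm/year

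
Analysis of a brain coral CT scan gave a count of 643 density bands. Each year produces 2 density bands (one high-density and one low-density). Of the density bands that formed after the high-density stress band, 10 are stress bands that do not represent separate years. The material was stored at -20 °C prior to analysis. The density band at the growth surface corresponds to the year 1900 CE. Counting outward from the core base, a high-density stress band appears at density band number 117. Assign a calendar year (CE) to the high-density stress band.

Between density band 117 and the growth surface there are 643 − 117 = 526 density bands.
Removing the 10 false density bands leaves 526 − 10 = 516 true density bands beyond the high-density stress band.
With 2 density bands per year, 516 / 2 = 258 years.
1900 − 258 = 1642 CE.

1642 CE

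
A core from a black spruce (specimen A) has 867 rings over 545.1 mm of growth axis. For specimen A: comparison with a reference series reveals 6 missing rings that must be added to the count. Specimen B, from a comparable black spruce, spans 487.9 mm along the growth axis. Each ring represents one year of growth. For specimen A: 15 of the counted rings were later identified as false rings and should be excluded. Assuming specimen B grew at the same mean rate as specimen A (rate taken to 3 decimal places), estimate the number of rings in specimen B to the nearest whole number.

Specimen A: correcting the raw count gives 867 − 15 + 6 = 858 true rings.
A: Mean rate = 545.1 mm / 858 years ≈ 0.635 mm per year.
Specimen B: 487.9 mm / 0.635 mm per year = 768.35 years ≈ 768 rings.

768 rings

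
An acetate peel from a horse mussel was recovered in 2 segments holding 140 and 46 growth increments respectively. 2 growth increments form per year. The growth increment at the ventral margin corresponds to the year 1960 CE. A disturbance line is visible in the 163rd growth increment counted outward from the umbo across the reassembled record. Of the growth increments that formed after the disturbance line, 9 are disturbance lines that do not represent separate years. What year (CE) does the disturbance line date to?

Total growth increments = 140 + 46 = 186.
186 − 163 = 23 growth increments lie beyond the disturbance line toward the ventral margin.
Removing the 9 false growth increments leaves 23 − 9 = 14 true growth increments beyond the disturbance line.
With 2 growth increments per year, 14 / 2 = 7 years.
1960 − 7 = 1953 CE.

1953 CE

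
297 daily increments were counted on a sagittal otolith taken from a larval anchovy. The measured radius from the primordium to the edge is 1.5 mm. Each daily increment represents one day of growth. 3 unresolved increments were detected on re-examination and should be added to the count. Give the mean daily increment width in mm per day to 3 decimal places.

After corrections the count is 297 + 3 = 300 daily increments.
Mean rate = 1.5 mm / 300 days ≈ 0.005 mm per day.

0.005 mm per day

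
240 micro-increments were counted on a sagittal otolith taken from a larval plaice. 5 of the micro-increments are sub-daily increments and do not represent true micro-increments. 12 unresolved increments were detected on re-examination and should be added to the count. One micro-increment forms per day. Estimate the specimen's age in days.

Correcting the raw count gives 240 − 5 + 12 = 247 true micro-increments.
With a one-to-one micro-increment periodicity this is 247 days.

247 days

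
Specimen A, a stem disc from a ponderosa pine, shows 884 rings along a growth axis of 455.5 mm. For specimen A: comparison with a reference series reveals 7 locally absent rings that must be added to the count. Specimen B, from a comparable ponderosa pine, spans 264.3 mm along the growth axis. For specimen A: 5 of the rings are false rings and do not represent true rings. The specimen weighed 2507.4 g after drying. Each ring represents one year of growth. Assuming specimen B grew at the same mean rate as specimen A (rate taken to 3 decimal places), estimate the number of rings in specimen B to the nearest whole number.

514 rings

Specimen A: correcting the raw count gives 884 − 5 + 7 = 886 true rings.
A: Mean rate = 455.5 mm / 886 years ≈ 0.514 mm/year.
Specimen B: 264.3 mm / 0.514 mm per year = 514.20 years ≈ 514 rings.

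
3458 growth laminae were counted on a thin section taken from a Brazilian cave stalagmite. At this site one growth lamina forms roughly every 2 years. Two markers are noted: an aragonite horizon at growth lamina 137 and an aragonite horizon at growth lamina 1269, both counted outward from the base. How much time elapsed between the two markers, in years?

1269 − 137 = 1132 growth laminae lie between the two events.
Multiplying by 2 years per growth lamina: 1132 × 2 = 2264 years.

2264 years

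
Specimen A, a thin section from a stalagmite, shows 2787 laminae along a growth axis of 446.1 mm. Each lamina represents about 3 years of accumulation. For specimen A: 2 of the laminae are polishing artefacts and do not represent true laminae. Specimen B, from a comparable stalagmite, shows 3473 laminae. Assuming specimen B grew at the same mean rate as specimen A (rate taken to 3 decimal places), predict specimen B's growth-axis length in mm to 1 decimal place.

Specimen A: true lamina count = 2787 − 2 = 2785.
Specimen A: 2785 laminae at 3 years each span 2785 × 3 = 8355 years.
A: Mean rate = 446.1 mm / 8355 years ≈ 0.053 mm/year.
Specimen B: multiplying by 3 years per lamina: 3473 × 3 = 10419 years. Length of B = 0.053 × 10419 = 552.2 mm.

552.2 mm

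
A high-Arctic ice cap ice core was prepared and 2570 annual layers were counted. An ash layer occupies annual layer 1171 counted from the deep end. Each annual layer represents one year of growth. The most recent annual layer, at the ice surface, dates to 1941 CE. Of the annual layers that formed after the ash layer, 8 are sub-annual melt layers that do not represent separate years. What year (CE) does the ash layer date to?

550 CE

2570 − 1171 = 1399 annual layers lie beyond the ash layer toward the ice surface.
Removing the 8 false annual layers leaves 1399 − 8 = 1391 true annual layers beyond the ash layer.
The annual layer at the ice surface is 1941 CE, so the ash layer dates to 1941 − 1391 = 550 CE.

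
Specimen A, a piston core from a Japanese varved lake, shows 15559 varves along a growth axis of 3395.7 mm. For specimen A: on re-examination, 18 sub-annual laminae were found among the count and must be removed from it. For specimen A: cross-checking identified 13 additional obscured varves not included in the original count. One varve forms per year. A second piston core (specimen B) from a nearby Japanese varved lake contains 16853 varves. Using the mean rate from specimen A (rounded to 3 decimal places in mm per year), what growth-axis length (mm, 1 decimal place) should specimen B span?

3674.0 mm

Specimen A: adjusted count: 15559 − 18 + 13 = 15554 varves.
A: Extension rate ≈ 3395.7 / 15554 = 0.218 mm per year.
For B, 0.218 mm/year × 16853 years = 3674.0 mm.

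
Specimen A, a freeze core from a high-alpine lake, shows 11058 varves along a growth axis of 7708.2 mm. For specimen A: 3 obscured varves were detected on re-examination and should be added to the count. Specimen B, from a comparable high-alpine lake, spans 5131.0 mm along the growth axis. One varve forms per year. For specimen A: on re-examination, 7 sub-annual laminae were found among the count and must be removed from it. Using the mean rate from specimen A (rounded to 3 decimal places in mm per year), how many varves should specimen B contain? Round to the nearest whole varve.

7362 varves

Specimen A: after corrections the count is 11058 − 7 + 3 = 11054 varves.
A: 7708.2 mm over 11054 years gives 7708.2 / 11054 ≈ 0.697 mm per year.
B spans 5131.0 / 0.697 = 7361.55 years ≈ 7362 varves.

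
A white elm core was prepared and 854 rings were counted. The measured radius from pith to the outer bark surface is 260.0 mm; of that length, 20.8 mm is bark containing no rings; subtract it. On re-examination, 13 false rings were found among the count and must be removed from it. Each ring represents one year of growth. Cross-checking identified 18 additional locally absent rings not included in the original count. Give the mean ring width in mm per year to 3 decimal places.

0.278 mm per year

Correcting the raw count gives 854 − 13 + 18 = 859 true rings.
Net length = 260.0 − 20.8 = 239.2 mm.
Extension rate ≈ 239.2 / 859 = 0.278 mm per year.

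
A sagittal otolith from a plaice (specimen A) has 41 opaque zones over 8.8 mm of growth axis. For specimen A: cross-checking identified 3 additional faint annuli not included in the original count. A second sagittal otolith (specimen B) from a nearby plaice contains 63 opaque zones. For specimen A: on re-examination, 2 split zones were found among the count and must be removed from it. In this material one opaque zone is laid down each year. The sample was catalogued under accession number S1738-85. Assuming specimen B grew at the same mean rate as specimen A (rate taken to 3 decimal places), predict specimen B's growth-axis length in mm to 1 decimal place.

Specimen A: correcting the raw count gives 41 − 2 + 3 = 42 true opaque zones.
A: Mean rate = 8.8 mm / 42 years ≈ 0.210 mm per year.
B's length ≈ 0.210 × 63 = 13.2 mm.

13.2 mm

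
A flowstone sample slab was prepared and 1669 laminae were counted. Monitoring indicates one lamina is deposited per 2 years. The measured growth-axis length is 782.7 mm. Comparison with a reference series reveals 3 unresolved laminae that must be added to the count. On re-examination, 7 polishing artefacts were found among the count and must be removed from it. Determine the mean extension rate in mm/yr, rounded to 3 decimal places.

0.235 mm/yr

Correcting the raw count gives 1669 − 7 + 3 = 1665 true laminae.
Multiplying by 2 years per lamina: 1665 × 2 = 3330 years.
782.7 mm over 3330 years gives 782.7 / 3330 ≈ 0.235 mm/yr.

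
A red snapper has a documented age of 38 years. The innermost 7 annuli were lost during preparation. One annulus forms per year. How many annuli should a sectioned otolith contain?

One annulus per year gives 38 annuli over 38 years.
Subtracting the 7 annuli not captured gives 38 − 7 = 31 annuli in the record.

31 annuli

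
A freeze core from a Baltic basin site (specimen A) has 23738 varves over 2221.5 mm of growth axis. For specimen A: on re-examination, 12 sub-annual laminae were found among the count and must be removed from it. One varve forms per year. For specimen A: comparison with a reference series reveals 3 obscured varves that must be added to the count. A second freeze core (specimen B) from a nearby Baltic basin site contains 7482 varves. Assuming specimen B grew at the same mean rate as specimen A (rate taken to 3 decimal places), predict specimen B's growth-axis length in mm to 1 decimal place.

Specimen A: after corrections the count is 23738 − 12 + 3 = 23729 varves.
A: Extension rate ≈ 2221.5 / 23729 = 0.094 mm per year.
Length of B = 0.094 × 7482 = 703.3 mm.

703.3 mm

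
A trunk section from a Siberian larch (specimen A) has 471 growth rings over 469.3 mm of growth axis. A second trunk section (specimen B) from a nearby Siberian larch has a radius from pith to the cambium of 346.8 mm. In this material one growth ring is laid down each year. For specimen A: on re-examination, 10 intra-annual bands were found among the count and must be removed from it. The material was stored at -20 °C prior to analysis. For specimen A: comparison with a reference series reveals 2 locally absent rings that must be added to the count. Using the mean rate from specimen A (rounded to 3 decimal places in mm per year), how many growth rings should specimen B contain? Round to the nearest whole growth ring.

342 growth rings

Specimen A: after corrections the count is 471 − 10 + 2 = 463 growth rings.
A: 469.3 mm over 463 years gives 469.3 / 463 ≈ 1.014 mm/year.
Specimen B: 346.8 mm / 1.014 mm per year = 342.01 years ≈ 342 growth rings.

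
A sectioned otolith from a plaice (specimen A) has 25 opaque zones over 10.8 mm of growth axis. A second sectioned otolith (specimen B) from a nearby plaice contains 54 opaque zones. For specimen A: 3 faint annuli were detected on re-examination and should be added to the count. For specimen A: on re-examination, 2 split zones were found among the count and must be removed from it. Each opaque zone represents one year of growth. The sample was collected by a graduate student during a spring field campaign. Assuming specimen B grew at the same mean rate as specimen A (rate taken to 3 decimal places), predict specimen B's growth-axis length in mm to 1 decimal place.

22.4 mm

Specimen A: after corrections the count is 25 − 2 + 3 = 26 opaque zones.
A: Mean rate = 10.8 mm / 26 years ≈ 0.415 mm/yr.
For B, 0.415 mm/year × 54 years = 22.4 mm.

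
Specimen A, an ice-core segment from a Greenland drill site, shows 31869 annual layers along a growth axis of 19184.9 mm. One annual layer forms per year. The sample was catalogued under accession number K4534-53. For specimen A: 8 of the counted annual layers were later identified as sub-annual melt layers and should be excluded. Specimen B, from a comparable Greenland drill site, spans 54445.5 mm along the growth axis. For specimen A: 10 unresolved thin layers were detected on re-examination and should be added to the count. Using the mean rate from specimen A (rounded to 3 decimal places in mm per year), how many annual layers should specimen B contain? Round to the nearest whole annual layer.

Specimen A: correcting the raw count gives 31869 − 8 + 10 = 31871 true annual layers.
A: 19184.9 mm over 31871 years gives 19184.9 / 31871 ≈ 0.602 mm/year.
For B, 54445.5 / 0.602 = 90441.03 years ≈ 90441 annual layers.

90441 annual layers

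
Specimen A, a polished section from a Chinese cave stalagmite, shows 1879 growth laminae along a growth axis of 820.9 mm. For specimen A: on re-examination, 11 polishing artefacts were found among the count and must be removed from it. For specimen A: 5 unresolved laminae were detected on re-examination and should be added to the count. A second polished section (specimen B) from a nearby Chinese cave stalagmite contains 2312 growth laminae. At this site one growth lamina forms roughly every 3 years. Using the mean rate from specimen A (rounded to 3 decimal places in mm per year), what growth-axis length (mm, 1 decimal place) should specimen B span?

1012.7 mm

Specimen A: adjusted count: 1879 − 11 + 5 = 1873 growth laminae.
Specimen A: at 3 years per growth lamina, 1873 × 3 = 5619 years.
A: Extension rate ≈ 820.9 / 5619 = 0.146 mm/yr.
Specimen B: 2312 growth laminae at 3 years each span 2312 × 3 = 6936 years. Length of B = 0.146 × 6936 = 1012.7 mm.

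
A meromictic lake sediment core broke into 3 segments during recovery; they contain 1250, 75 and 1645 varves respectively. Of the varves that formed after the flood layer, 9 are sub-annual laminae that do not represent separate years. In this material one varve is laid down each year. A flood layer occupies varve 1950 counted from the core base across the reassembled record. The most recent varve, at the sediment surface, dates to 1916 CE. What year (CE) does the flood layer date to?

905 CE

Total varves = 1250 + 75 + 1645 = 2970.
2970 − 1950 = 1020 varves lie beyond the flood layer toward the sediment surface.
Removing the 9 false varves leaves 1020 − 9 = 1011 true varves beyond the flood layer.
The varve at the sediment surface is 1916 CE, so the flood layer dates to 1916 − 1011 = 905 CE.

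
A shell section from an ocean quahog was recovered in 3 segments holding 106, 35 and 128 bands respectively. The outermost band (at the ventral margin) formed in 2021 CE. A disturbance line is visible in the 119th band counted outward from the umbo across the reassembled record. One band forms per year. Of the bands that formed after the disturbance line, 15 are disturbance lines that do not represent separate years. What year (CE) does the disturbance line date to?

Total bands = 106 + 35 + 128 = 269.
Between band 119 and the ventral margin there are 269 − 119 = 150 bands.
Removing the 15 false bands leaves 150 − 15 = 135 true bands beyond the disturbance line.
2021 − 135 = 1886 CE.

1886 CE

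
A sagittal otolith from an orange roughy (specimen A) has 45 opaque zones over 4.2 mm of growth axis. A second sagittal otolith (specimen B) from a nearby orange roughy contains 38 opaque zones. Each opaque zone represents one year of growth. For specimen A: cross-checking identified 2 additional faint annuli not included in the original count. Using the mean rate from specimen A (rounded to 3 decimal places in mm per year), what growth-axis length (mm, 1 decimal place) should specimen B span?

Specimen A: true opaque zone count = 45 + 2 = 47.
A: Extension rate ≈ 4.2 / 47 = 0.089 mm/year.
For B, 0.089 mm/year × 38 years = 3.4 mm.

3.4 mm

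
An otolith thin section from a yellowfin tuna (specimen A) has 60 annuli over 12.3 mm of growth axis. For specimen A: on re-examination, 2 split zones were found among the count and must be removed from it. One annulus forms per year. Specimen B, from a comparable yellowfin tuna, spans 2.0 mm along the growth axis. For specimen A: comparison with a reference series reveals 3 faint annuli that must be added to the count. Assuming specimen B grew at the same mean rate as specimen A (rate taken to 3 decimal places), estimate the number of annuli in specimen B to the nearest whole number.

Specimen A: correcting the raw count gives 60 − 2 + 3 = 61 true annuli.
A: Mean rate = 12.3 mm / 61 years ≈ 0.202 mm/yr.
B spans 2.0 / 0.202 = 9.90 years ≈ 10 annuli.

10 annuli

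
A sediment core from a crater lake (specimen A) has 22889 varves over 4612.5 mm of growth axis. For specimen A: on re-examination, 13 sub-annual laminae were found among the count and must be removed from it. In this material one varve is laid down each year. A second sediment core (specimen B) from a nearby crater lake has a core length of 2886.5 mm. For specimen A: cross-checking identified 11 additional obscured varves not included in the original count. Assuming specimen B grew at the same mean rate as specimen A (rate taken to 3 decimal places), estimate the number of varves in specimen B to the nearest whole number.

14290 varves

Specimen A: true varve count = 22889 − 13 + 11 = 22887.
A: Extension rate ≈ 4612.5 / 22887 = 0.202 mm/yr.
Specimen B: 2886.5 mm / 0.202 mm per year = 14289.60 years ≈ 14290 varves.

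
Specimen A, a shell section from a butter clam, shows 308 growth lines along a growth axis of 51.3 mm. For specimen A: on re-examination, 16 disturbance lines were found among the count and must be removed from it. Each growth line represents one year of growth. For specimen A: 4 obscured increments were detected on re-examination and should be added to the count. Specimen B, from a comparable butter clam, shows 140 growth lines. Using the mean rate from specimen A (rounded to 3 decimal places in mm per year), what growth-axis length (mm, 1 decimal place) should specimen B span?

Specimen A: correcting the raw count gives 308 − 16 + 4 = 296 true growth lines.
A: Mean rate = 51.3 mm / 296 years ≈ 0.173 mm/year.
Length of B = 0.173 × 140 = 24.2 mm.

24.2 mm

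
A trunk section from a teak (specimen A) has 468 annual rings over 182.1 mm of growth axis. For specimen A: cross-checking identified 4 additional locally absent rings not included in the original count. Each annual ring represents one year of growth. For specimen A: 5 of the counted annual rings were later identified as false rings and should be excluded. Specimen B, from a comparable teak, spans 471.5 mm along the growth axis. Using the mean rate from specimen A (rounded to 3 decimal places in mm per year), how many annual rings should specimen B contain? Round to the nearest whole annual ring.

Specimen A: true annual ring count = 468 − 5 + 4 = 467.
A: Mean rate = 182.1 mm / 467 years ≈ 0.390 mm/year.
Specimen B: 471.5 mm / 0.390 mm per year = 1208.97 years ≈ 1209 annual rings.

1209 annual rings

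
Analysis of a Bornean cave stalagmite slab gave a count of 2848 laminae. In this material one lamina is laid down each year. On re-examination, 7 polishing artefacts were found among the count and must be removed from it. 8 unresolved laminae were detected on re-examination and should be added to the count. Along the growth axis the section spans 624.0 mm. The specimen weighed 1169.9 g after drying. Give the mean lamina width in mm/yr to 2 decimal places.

Correcting the raw count gives 2848 − 7 + 8 = 2849 true laminae.
Extension rate ≈ 624.0 / 2849 = 0.22 mm/yr.

0.22 mm/yr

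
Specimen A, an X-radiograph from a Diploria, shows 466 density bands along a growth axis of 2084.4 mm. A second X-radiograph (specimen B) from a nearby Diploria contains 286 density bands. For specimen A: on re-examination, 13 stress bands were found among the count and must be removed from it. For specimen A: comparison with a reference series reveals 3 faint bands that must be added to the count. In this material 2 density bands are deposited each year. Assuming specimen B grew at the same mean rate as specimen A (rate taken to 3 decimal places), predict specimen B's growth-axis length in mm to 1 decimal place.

Specimen A: after corrections the count is 466 − 13 + 3 = 456 density bands.
Specimen A: 456 density bands at 2 per year is 456 / 2 = 228 years.
A: 2084.4 mm over 228 years gives 2084.4 / 228 ≈ 9.142 mm/year.
Specimen B: 286 density bands at 2 per year is 286 / 2 = 143 years. B's length ≈ 9.142 × 143 = 1307.3 mm.

1307.3 mm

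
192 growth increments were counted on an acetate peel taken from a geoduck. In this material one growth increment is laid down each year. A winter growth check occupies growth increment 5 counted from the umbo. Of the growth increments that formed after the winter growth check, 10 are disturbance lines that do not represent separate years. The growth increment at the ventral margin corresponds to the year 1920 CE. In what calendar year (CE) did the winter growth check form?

1743 CE

192 − 5 = 187 growth increments lie beyond the winter growth check toward the ventral margin.
187 − 10 false = 177 true growth increments after the winter growth check.
The growth increment at the ventral margin is 1920 CE, so the winter growth check dates to 1920 − 177 = 1743 CE.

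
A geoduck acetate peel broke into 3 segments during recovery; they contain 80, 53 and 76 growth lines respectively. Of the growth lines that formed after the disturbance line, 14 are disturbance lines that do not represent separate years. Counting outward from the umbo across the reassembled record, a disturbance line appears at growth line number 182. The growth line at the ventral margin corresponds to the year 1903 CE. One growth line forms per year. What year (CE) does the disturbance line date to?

Total growth lines = 80 + 53 + 76 = 209.
Between growth line 182 and the ventral margin there are 209 − 182 = 27 growth lines.
Excluding 14 false growth lines: 27 − 14 = 13.
The growth line at the ventral margin is 1903 CE, so the disturbance line dates to 1903 − 13 = 1890 CE.

1890 CE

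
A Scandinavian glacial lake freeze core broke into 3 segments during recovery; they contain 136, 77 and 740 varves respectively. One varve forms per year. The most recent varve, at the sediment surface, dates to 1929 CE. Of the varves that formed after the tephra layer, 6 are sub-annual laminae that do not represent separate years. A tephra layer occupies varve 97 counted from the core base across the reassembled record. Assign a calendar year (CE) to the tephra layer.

1079 CE

Total varves = 136 + 77 + 740 = 953.
Between varve 97 and the sediment surface there are 953 − 97 = 856 varves.
Removing the 6 false varves leaves 856 − 6 = 850 true varves beyond the tephra layer.
The varve at the sediment surface is 1929 CE, so the tephra layer dates to 1929 − 850 = 1079 CE.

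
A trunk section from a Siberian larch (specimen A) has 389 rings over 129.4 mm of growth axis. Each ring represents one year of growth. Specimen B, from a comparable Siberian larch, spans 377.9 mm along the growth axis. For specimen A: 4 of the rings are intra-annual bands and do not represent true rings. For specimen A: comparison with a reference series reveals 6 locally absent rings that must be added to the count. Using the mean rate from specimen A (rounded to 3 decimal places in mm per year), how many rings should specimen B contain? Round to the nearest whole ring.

Specimen A: correcting the raw count gives 389 − 4 + 6 = 391 true rings.
A: Mean rate = 129.4 mm / 391 years ≈ 0.331 mm per year.
Specimen B: 377.9 mm / 0.331 mm per year = 1141.69 years ≈ 1142 rings.

1142 rings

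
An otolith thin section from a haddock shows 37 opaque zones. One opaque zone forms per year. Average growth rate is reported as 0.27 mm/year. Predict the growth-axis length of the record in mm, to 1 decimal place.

37 years of growth are recorded.
37 years at 0.27 mm/year gives 0.27 × 37 = 10.0 mm.

10.0 mm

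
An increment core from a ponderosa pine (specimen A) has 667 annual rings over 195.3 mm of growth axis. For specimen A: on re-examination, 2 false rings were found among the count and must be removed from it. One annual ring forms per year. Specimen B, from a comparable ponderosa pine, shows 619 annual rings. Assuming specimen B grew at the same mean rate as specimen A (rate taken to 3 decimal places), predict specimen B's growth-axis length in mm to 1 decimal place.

182.0 mm

Specimen A: adjusted count: 667 − 2 = 665 annual rings.
A: Extension rate ≈ 195.3 / 665 = 0.294 mm/yr.
For B, 0.294 mm/year × 619 years = 182.0 mm.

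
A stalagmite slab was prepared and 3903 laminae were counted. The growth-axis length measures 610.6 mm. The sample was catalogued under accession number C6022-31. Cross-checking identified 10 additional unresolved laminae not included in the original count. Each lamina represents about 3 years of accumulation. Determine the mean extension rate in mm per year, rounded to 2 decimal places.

After corrections the count is 3903 + 10 = 3913 laminae.
Multiplying by 3 years per lamina: 3913 × 3 = 11739 years.
610.6 mm over 11739 years gives 610.6 / 11739 ≈ 0.05 mm per year.

0.05 mm per year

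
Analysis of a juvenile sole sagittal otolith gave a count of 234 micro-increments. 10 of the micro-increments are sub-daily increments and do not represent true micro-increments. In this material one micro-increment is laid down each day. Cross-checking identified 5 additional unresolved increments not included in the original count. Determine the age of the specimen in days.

229 days

Adjusted count: 234 − 10 + 5 = 229 micro-increments.
At one micro-increment per day, that is 229 days.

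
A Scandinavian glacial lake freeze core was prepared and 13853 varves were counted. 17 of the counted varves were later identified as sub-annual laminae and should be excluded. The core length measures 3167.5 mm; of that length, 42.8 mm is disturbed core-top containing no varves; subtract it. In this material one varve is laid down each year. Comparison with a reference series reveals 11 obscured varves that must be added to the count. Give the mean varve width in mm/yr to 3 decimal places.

True varve count = 13853 − 17 + 11 = 13847.
Net length = 3167.5 − 42.8 = 3124.7 mm.
Extension rate ≈ 3124.7 / 13847 = 0.226 mm/yr.

0.226 mm/yr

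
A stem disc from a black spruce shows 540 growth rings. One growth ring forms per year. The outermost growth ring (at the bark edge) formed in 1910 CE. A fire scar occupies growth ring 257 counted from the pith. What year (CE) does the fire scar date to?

1627 CE

Between growth ring 257 and the bark edge there are 540 − 257 = 283 growth rings.
Counting back 283 years from 1910 CE places the fire scar in 1910 − 283 = 1627 CE.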